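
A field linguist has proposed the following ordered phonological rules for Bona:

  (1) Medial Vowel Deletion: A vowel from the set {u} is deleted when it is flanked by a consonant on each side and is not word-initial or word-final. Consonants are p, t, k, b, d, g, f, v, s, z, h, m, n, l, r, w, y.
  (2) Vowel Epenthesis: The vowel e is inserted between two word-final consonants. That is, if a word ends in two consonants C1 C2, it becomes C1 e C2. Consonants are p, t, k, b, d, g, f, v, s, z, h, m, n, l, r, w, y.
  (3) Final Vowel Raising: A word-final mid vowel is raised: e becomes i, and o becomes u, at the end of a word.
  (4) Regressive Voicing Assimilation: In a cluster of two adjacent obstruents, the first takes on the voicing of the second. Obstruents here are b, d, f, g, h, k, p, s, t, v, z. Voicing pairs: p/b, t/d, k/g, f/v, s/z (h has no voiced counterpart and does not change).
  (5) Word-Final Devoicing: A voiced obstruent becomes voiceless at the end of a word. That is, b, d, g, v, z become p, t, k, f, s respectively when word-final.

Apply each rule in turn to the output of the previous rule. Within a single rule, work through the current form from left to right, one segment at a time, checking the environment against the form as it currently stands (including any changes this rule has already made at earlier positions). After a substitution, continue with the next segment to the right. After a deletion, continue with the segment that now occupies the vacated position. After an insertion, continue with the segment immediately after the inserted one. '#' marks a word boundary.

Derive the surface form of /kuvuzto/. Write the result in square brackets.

[gvstu]

(1) Medial Vowel Deletion: [kuvuzto] → [kvzto]
(2) Vowel Epenthesis: no change — [kvzto]
(3) Final Vowel Raising: [kvzto] → [kvztu]
(4) Regressive Voicing Assimilation: [kvztu] → [gvstu]
(5) Word-Final Devoicing: no change — [gvstu]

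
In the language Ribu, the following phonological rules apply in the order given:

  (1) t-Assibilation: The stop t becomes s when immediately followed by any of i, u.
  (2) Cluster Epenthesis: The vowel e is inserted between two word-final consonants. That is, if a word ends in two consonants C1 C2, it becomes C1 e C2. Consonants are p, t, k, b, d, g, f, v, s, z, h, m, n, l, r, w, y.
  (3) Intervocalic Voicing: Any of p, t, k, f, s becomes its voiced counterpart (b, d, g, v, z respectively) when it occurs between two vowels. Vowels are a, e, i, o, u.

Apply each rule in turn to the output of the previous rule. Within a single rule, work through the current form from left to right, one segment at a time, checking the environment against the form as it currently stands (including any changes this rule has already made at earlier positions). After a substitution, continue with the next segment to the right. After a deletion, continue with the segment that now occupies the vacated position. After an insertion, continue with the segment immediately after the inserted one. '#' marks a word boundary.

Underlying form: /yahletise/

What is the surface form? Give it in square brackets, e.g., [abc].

[yahlezize]

(1) t-Assibilation: [yahletise] → [yahlesise]
(2) Cluster Epenthesis: no change — [yahlesise]
(3) Intervocalic Voicing: [yahlesise] → [yahlezize]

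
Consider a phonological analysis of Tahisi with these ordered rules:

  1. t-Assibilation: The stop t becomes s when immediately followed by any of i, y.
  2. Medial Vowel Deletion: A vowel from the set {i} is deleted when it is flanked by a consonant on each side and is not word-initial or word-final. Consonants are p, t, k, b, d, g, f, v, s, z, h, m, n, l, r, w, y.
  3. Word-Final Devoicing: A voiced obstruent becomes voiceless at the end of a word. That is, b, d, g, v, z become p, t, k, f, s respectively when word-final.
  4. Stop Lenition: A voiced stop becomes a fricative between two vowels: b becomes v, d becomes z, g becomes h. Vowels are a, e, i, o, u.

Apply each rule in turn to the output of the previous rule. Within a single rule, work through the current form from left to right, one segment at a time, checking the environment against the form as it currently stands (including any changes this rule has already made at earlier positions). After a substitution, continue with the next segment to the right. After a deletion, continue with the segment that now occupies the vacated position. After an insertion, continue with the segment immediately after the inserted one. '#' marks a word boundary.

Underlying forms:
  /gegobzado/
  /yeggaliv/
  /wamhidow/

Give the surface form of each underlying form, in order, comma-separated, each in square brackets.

[gehobzazo], [yeggalf], [wamhdow]

/gegobzado/:
  1 t-Assibilation: no change — [gegobzado]
  2 Medial Vowel Deletion: no change — [gegobzado]
  3 Word-Final Devoicing: no change — [gegobzado]
  4 Stop Lenition: [gegobzado] → [gehobzazo]
/yeggaliv/:
  1 t-Assibilation: no change — [yeggaliv]
  2 Medial Vowel Deletion: [yeggaliv] → [yeggalv]
  3 Word-Final Devoicing: [yeggalv] → [yeggalf]
  4 Stop Lenition: no change — [yeggalf]
/wamhidow/:
  1 t-Assibilation: no change — [wamhidow]
  2 Medial Vowel Deletion: [wamhidow] → [wamhdow]
  3 Word-Final Devoicing: no change — [wamhdow]
  4 Stop Lenition: no change — [wamhdow]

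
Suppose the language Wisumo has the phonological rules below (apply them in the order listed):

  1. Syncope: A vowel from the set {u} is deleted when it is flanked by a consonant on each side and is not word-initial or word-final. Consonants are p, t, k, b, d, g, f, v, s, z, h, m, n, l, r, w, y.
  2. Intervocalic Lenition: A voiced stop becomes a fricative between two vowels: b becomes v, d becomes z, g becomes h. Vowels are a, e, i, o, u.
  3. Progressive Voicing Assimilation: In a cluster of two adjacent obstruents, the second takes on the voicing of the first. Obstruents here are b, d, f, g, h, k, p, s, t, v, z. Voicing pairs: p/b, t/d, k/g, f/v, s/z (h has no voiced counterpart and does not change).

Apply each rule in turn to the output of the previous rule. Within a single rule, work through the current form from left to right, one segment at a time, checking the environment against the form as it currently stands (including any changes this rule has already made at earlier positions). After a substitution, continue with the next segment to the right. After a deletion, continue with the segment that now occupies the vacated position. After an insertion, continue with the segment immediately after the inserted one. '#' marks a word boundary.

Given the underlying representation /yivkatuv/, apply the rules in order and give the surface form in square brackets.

[yivgatf]

1 Syncope: [yivkatuv] → [yivkatv]
2 Intervocalic Lenition: no change — [yivkatv]
3 Progressive Voicing Assimilation: [yivkatv] → [yivgatf]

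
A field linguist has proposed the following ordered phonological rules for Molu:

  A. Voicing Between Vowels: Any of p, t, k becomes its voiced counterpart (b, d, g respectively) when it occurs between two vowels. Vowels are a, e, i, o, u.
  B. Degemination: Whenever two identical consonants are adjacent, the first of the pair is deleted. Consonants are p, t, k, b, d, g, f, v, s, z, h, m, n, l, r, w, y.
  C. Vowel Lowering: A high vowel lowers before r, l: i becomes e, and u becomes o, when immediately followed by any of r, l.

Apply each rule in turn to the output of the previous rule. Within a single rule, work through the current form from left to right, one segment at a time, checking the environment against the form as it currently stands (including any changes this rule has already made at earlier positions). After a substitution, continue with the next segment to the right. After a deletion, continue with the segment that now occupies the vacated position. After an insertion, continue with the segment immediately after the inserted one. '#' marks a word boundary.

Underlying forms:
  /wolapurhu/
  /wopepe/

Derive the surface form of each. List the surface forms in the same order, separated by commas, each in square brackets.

[wolaborhu], [wobebe]

/wolapurhu/:
  A Voicing Between Vowels: [wolapurhu] → [wolaburhu]
  B Degemination: no change — [wolaburhu]
  C Vowel Lowering: [wolaburhu] → [wolaborhu]
/wopepe/:
  A Voicing Between Vowels: [wopepe] → [wobebe]
  B Degemination: no change — [wobebe]
  C Vowel Lowering: no change — [wobebe]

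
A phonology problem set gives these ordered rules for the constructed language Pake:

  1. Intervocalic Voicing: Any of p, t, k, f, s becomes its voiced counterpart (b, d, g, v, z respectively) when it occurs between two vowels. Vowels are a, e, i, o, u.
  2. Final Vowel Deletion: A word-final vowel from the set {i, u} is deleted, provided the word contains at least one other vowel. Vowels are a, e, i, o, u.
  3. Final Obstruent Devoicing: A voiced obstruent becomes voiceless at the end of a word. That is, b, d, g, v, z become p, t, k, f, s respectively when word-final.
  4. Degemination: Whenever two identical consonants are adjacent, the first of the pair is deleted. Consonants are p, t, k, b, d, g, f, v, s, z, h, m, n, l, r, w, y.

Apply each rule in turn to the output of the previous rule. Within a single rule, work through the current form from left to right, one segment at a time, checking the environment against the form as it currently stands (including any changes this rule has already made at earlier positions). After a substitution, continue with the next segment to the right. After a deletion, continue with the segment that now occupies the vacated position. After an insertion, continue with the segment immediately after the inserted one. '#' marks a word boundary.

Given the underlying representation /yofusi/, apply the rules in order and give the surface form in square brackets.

[yovus]

1 Intervocalic Voicing: [yofusi] → [yovuzi]
2 Final Vowel Deletion: [yovuzi] → [yovuz]
3 Final Obstruent Devoicing: [yovuz] → [yovus]
4 Degemination: no change — [yovus]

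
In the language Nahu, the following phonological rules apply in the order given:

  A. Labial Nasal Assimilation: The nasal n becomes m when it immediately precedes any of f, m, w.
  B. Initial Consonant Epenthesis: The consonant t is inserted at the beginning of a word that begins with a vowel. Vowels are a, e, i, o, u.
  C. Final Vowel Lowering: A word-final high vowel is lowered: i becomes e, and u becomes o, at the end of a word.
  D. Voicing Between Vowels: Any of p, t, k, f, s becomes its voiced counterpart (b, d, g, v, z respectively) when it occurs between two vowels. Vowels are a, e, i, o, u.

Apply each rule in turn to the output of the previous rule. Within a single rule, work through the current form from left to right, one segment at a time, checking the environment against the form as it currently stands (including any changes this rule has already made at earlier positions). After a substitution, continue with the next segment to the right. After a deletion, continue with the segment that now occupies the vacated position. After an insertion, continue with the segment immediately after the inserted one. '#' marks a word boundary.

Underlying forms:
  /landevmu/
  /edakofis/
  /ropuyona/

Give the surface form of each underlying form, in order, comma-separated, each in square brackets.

/landevmu/:
  A Labial Nasal Assimilation: no change — [landevmu]
  B Initial Consonant Epenthesis: no change — [landevmu]
  C Final Vowel Lowering: [landevmu] → [landevmo]
  D Voicing Between Vowels: no change — [landevmo]
/edakofis/:
  A Labial Nasal Assimilation: no change — [edakofis]
  B Initial Consonant Epenthesis: [edakofis] → [tedakofis]
  C Final Vowel Lowering: no change — [tedakofis]
  D Voicing Between Vowels: [tedakofis] → [tedagovis]
/ropuyona/:
  A Labial Nasal Assimilation: no change — [ropuyona]
  B Initial Consonant Epenthesis: no change — [ropuyona]
  C Final Vowel Lowering: no change — [ropuyona]
  D Voicing Between Vowels: [ropuyona] → [robuyona]

[landevmo], [tedagovis], [robuyona]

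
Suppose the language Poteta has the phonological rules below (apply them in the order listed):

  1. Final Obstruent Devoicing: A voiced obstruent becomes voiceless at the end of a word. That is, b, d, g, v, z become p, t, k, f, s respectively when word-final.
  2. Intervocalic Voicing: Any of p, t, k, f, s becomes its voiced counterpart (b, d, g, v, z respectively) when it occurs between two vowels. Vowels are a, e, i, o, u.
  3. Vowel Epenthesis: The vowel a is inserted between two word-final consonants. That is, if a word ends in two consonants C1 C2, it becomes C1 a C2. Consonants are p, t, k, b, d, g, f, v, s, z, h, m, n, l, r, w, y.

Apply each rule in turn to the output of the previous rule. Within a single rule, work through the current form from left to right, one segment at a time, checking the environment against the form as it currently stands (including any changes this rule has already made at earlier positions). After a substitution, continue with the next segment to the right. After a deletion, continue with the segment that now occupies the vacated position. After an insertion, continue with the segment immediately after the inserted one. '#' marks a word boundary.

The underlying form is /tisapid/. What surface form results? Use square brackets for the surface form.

[tizabit]

1 Final Obstruent Devoicing: [tisapid] → [tisapit]
2 Intervocalic Voicing: [tisapit] → [tizabit]
3 Vowel Epenthesis: no change — [tizabit]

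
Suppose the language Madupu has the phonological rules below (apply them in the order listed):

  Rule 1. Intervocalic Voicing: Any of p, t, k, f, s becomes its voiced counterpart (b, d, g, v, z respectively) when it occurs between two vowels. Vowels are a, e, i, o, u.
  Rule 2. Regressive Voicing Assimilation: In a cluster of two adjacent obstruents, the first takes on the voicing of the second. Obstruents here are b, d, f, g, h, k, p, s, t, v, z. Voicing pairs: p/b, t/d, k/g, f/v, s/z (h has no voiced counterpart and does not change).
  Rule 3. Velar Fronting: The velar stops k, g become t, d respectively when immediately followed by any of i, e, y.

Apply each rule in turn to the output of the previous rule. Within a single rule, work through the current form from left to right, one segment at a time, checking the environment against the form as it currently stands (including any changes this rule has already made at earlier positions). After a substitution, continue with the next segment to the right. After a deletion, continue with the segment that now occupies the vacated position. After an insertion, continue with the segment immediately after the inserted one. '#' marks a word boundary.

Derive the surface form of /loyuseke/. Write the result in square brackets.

[loyuzede]

Rule 1 Intervocalic Voicing: [loyuseke] → [loyuzege]
Rule 2 Regressive Voicing Assimilation: no change — [loyuzege]
Rule 3 Velar Fronting: [loyuzege] → [loyuzede]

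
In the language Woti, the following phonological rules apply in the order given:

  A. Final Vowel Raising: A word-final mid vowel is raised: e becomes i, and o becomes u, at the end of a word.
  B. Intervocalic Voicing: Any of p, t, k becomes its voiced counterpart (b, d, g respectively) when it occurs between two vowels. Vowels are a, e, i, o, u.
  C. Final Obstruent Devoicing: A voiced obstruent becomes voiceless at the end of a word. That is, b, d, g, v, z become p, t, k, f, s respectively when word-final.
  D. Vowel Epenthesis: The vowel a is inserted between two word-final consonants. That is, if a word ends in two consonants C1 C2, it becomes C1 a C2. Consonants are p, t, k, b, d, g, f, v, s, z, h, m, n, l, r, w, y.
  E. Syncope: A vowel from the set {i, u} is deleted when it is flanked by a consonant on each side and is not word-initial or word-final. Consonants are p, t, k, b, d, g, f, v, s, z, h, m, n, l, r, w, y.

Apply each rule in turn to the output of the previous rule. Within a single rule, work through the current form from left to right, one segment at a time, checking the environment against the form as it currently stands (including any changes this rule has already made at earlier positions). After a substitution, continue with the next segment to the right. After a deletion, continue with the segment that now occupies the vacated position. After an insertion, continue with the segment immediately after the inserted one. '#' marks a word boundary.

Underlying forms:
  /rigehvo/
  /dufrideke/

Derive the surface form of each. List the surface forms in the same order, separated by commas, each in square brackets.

[rgehvu], [dfrdegi]

/rigehvo/:
  A Final Vowel Raising: [rigehvo] → [rigehvu]
  B Intervocalic Voicing: no change — [rigehvu]
  C Final Obstruent Devoicing: no change — [rigehvu]
  D Vowel Epenthesis: no change — [rigehvu]
  E Syncope: [rigehvu] → [rgehvu]
/dufrideke/:
  A Final Vowel Raising: [dufrideke] → [dufrideki]
  B Intervocalic Voicing: [dufrideki] → [dufridegi]
  C Final Obstruent Devoicing: no change — [dufridegi]
  D Vowel Epenthesis: no change — [dufridegi]
  E Syncope: [dufridegi] → [dfrdegi]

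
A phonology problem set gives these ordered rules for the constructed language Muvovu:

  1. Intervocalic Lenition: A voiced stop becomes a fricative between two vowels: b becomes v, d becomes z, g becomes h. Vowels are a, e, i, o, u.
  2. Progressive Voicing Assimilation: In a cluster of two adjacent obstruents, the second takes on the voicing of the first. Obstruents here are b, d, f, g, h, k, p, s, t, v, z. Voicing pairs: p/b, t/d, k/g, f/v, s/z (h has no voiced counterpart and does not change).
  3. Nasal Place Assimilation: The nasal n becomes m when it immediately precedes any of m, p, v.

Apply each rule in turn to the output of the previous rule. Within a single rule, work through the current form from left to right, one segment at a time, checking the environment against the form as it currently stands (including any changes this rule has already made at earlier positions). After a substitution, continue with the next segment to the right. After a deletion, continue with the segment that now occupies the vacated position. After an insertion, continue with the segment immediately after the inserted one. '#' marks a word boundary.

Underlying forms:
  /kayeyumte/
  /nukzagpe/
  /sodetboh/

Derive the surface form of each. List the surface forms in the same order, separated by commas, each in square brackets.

[kayeyumte], [nuksagbe], [sozetpoh]

/kayeyumte/:
  1 Intervocalic Lenition: no change — [kayeyumte]
  2 Progressive Voicing Assimilation: no change — [kayeyumte]
  3 Nasal Place Assimilation: no change — [kayeyumte]
/nukzagpe/:
  1 Intervocalic Lenition: no change — [nukzagpe]
  2 Progressive Voicing Assimilation: [nukzagpe] → [nuksagbe]
  3 Nasal Place Assimilation: no change — [nuksagbe]
/sodetboh/:
  1 Intervocalic Lenition: [sodetboh] → [sozetboh]
  2 Progressive Voicing Assimilation: [sozetboh] → [sozetpoh]
  3 Nasal Place Assimilation: no change — [sozetpoh]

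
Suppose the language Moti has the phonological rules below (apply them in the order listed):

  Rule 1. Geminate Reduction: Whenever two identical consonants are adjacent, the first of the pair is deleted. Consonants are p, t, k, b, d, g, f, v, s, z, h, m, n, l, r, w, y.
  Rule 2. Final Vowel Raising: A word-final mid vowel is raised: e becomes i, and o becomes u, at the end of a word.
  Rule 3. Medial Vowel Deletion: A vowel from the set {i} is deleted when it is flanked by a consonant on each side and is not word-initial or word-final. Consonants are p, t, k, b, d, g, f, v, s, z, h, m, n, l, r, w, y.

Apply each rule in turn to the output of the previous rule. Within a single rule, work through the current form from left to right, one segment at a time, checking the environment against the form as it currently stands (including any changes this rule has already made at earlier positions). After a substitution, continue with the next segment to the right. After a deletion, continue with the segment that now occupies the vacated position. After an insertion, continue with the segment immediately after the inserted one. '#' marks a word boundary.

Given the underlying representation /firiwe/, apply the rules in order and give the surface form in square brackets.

Rule 1 Geminate Reduction: no change — [firiwe]
Rule 2 Final Vowel Raising: [firiwe] → [firiwi]
Rule 3 Medial Vowel Deletion: [firiwi] → [frwi]

[frwi]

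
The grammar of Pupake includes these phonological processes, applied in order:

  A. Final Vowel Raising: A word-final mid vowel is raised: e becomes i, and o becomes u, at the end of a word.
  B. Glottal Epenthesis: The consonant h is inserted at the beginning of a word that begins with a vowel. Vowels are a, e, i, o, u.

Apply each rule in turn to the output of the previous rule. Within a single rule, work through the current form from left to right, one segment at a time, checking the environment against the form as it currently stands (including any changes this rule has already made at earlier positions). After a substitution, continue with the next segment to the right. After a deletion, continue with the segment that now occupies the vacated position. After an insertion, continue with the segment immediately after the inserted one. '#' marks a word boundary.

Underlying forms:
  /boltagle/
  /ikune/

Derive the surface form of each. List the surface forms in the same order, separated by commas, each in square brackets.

/boltagle/:
  A Final Vowel Raising: [boltagle] → [boltagli]
  B Glottal Epenthesis: no change — [boltagli]
/ikune/:
  A Final Vowel Raising: [ikune] → [ikuni]
  B Glottal Epenthesis: [ikuni] → [hikuni]

[boltagli], [hikuni]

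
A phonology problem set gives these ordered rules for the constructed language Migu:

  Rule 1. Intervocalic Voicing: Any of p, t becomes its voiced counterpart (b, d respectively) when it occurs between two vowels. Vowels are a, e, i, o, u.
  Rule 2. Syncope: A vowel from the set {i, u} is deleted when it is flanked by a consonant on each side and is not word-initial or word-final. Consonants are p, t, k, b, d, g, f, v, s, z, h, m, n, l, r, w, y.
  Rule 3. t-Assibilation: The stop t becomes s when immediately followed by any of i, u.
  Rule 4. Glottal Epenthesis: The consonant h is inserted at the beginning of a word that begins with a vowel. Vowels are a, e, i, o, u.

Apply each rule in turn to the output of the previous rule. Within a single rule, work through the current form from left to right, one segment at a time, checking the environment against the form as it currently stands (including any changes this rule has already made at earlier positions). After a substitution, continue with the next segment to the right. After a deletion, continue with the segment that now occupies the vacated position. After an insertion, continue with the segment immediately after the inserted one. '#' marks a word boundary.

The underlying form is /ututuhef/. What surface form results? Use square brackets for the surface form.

Rule 1 Intervocalic Voicing: [ututuhef] → [ududuhef]
Rule 2 Syncope: [ududuhef] → [uddhef]
Rule 3 t-Assibilation: no change — [uddhef]
Rule 4 Glottal Epenthesis: [uddhef] → [huddhef]

[huddhef]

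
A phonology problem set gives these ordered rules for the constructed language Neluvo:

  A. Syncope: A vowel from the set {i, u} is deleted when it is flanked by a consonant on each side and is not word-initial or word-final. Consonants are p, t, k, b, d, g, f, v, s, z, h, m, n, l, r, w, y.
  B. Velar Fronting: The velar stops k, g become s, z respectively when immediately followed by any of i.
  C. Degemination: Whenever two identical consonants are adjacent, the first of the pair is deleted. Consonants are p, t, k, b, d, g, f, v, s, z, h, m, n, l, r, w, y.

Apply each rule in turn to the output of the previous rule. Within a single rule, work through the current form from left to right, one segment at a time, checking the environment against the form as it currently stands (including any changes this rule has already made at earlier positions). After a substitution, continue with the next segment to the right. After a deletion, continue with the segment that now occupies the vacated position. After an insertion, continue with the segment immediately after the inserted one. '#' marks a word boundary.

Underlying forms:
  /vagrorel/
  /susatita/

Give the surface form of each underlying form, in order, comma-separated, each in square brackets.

[vagrorel], [sata]

/vagrorel/:
  A Syncope: no change — [vagrorel]
  B Velar Fronting: no change — [vagrorel]
  C Degemination: no change — [vagrorel]
/susatita/:
  A Syncope: [susatita] → [ssatta]
  B Velar Fronting: no change — [ssatta]
  C Degemination: [ssatta] → [sata]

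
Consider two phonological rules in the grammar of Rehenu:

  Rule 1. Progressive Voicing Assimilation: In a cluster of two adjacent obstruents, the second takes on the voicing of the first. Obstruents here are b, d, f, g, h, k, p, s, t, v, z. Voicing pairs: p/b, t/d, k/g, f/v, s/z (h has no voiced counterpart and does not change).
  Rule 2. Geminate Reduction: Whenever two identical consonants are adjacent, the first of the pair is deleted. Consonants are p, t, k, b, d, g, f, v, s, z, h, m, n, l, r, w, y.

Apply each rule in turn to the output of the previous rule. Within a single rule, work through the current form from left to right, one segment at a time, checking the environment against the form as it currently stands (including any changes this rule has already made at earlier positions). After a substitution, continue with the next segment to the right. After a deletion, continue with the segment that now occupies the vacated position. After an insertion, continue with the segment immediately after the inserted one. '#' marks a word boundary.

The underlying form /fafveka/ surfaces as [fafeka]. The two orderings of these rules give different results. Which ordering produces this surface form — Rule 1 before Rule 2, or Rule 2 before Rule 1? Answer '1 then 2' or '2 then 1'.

1 then 2

Order 1 then 2:
  1 Progressive Voicing Assimilation: [fafveka] → [faffeka]
  2 Geminate Reduction: [faffeka] → [fafeka]
  result: [fafeka]
Order 2 then 1:
  2 Geminate Reduction: no change — [fafveka]
  1 Progressive Voicing Assimilation: [fafveka] → [faffeka]
  result: [faffeka]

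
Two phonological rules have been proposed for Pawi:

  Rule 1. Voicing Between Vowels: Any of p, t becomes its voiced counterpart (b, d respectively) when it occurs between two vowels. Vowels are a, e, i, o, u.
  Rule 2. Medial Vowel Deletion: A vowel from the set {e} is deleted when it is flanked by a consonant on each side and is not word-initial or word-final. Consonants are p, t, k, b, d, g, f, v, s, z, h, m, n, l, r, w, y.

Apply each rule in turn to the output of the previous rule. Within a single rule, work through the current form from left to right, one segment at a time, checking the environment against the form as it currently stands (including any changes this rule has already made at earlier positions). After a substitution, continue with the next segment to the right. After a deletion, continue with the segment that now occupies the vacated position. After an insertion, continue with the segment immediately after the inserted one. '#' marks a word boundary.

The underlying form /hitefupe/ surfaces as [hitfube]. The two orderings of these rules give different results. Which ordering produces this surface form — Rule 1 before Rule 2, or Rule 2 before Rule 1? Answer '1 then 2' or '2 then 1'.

Order 1 then 2:
  1 Voicing Between Vowels: [hitefupe] → [hidefube]
  2 Medial Vowel Deletion: [hidefube] → [hidfube]
  result: [hidfube]
Order 2 then 1:
  2 Medial Vowel Deletion: [hitefupe] → [hitfupe]
  1 Voicing Between Vowels: [hitfupe] → [hitfube]
  result: [hitfube]

2 then 1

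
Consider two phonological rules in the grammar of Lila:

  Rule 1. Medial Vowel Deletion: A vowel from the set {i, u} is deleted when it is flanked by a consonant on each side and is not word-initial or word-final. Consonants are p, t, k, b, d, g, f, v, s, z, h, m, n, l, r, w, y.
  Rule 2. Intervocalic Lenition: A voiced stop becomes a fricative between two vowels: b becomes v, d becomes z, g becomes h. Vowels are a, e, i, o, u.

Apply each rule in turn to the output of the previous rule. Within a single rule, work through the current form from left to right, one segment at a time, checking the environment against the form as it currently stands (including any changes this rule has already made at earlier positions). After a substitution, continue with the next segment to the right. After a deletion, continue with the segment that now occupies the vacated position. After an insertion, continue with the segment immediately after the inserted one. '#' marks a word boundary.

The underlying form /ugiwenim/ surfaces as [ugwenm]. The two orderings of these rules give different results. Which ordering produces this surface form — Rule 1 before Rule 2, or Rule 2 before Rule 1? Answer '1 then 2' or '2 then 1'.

1 then 2

Order 1 then 2:
  1 Medial Vowel Deletion: [ugiwenim] → [ugwenm]
  2 Intervocalic Lenition: no change — [ugwenm]
  result: [ugwenm]
Order 2 then 1:
  2 Intervocalic Lenition: [ugiwenim] → [uhiwenim]
  1 Medial Vowel Deletion: [uhiwenim] → [uhwenm]
  result: [uhwenm]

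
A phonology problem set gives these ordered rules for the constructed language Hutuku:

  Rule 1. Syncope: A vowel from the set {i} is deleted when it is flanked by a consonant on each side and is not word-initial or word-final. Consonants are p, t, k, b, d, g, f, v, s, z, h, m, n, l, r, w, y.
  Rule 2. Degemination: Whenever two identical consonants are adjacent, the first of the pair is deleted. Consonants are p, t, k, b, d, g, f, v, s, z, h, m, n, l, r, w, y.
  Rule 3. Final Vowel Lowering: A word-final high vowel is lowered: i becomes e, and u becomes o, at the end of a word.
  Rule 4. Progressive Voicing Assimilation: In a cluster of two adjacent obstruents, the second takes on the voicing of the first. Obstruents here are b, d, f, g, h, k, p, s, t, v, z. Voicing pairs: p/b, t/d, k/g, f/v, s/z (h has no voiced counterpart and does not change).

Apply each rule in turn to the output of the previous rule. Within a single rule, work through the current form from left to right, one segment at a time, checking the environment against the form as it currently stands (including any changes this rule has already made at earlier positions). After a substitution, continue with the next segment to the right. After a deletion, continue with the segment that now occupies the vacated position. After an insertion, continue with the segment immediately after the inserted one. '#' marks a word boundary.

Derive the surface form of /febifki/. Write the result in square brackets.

[febvge]

Rule 1 Syncope: [febifki] → [febfki]
Rule 2 Degemination: no change — [febfki]
Rule 3 Final Vowel Lowering: [febfki] → [febfke]
Rule 4 Progressive Voicing Assimilation: [febfke] → [febvge]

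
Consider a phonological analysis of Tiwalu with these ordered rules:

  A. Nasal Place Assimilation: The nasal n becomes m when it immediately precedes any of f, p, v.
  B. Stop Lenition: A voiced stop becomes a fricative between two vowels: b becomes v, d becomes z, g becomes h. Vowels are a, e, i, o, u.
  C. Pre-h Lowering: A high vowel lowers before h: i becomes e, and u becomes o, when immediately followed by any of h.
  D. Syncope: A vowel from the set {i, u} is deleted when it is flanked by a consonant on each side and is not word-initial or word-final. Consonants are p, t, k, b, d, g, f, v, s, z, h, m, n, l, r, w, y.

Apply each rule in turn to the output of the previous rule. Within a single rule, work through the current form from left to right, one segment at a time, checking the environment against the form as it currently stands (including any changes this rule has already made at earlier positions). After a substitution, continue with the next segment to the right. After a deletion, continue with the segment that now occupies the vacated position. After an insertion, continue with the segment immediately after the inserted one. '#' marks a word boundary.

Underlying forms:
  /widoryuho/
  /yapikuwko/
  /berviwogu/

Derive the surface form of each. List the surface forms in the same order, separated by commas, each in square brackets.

/widoryuho/:
  A Nasal Place Assimilation: no change — [widoryuho]
  B Stop Lenition: [widoryuho] → [wizoryuho]
  C Pre-h Lowering: [wizoryuho] → [wizoryoho]
  D Syncope: [wizoryoho] → [wzoryoho]
/yapikuwko/:
  A Nasal Place Assimilation: no change — [yapikuwko]
  B Stop Lenition: no change — [yapikuwko]
  C Pre-h Lowering: no change — [yapikuwko]
  D Syncope: [yapikuwko] → [yapkwko]
/berviwogu/:
  A Nasal Place Assimilation: no change — [berviwogu]
  B Stop Lenition: [berviwogu] → [berviwohu]
  C Pre-h Lowering: no change — [berviwohu]
  D Syncope: [berviwohu] → [bervwohu]

[wzoryoho], [yapkwko], [bervwohu]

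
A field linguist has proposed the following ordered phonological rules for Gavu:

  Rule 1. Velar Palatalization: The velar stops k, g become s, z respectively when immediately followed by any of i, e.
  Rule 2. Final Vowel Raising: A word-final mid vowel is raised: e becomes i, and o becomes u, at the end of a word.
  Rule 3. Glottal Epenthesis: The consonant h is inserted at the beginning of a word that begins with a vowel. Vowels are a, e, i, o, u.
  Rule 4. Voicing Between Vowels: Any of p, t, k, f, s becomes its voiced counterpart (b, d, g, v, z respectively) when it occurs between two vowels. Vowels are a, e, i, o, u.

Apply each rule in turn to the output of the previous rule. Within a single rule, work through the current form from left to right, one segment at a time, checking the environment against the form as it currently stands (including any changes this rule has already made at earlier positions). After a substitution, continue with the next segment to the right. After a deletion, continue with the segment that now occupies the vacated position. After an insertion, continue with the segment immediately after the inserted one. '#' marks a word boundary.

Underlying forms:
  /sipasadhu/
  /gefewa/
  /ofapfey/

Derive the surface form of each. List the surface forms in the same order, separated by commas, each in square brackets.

[sibazadhu], [zevewa], [hovapfey]

/sipasadhu/:
  Rule 1 Velar Palatalization: no change — [sipasadhu]
  Rule 2 Final Vowel Raising: no change — [sipasadhu]
  Rule 3 Glottal Epenthesis: no change — [sipasadhu]
  Rule 4 Voicing Between Vowels: [sipasadhu] → [sibazadhu]
/gefewa/:
  Rule 1 Velar Palatalization: [gefewa] → [zefewa]
  Rule 2 Final Vowel Raising: no change — [zefewa]
  Rule 3 Glottal Epenthesis: no change — [zefewa]
  Rule 4 Voicing Between Vowels: [zefewa] → [zevewa]
/ofapfey/:
  Rule 1 Velar Palatalization: no change — [ofapfey]
  Rule 2 Final Vowel Raising: no change — [ofapfey]
  Rule 3 Glottal Epenthesis: [ofapfey] → [hofapfey]
  Rule 4 Voicing Between Vowels: [hofapfey] → [hovapfey]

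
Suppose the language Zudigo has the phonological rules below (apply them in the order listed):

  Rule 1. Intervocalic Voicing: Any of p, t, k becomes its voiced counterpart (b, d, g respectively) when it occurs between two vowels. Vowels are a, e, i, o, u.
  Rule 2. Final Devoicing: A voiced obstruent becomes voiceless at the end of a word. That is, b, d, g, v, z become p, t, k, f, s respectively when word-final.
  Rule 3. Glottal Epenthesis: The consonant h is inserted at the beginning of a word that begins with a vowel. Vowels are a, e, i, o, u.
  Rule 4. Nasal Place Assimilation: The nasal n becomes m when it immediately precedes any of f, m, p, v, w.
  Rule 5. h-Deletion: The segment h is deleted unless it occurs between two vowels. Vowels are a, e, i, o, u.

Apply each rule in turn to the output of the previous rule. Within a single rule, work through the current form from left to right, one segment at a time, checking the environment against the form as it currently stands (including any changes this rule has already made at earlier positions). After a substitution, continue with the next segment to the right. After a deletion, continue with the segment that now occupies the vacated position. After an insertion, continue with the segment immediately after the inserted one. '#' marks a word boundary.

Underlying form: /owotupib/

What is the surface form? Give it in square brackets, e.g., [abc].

Rule 1 Intervocalic Voicing: [owotupib] → [owodubib]
Rule 2 Final Devoicing: [owodubib] → [owodubip]
Rule 3 Glottal Epenthesis: [owodubip] → [howodubip]
Rule 4 Nasal Place Assimilation: no change — [howodubip]
Rule 5 h-Deletion: [howodubip] → [owodubip]

[owodubip]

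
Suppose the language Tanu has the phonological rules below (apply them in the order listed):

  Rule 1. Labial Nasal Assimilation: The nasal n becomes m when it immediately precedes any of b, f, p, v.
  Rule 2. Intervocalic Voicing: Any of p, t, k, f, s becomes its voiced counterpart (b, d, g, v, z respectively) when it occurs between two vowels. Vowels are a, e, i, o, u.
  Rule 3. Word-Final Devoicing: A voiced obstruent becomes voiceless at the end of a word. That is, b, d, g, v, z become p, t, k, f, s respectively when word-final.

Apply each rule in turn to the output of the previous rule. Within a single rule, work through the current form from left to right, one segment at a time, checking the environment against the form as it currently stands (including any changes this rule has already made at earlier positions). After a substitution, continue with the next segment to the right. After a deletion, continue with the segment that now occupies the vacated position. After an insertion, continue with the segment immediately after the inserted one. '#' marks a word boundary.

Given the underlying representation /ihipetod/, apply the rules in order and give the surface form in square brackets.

Rule 1 Labial Nasal Assimilation: no change — [ihipetod]
Rule 2 Intervocalic Voicing: [ihipetod] → [ihibedod]
Rule 3 Word-Final Devoicing: [ihibedod] → [ihibedot]

[ihibedot]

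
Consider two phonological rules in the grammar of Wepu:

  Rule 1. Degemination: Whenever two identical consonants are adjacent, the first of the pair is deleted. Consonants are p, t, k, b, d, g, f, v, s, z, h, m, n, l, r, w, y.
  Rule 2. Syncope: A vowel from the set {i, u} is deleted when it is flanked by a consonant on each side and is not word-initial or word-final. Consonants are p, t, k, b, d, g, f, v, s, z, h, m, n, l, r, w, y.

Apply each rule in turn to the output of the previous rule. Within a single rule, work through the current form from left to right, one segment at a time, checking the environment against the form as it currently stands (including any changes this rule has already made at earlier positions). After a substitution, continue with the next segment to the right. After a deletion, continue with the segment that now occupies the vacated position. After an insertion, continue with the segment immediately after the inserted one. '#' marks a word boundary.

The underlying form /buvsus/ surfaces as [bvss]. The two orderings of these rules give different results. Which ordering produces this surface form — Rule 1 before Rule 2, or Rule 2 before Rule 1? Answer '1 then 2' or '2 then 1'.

1 then 2

Order 1 then 2:
  1 Degemination: no change — [buvsus]
  2 Syncope: [buvsus] → [bvss]
  result: [bvss]
Order 2 then 1:
  2 Syncope: [buvsus] → [bvss]
  1 Degemination: [bvss] → [bvs]
  result: [bvs]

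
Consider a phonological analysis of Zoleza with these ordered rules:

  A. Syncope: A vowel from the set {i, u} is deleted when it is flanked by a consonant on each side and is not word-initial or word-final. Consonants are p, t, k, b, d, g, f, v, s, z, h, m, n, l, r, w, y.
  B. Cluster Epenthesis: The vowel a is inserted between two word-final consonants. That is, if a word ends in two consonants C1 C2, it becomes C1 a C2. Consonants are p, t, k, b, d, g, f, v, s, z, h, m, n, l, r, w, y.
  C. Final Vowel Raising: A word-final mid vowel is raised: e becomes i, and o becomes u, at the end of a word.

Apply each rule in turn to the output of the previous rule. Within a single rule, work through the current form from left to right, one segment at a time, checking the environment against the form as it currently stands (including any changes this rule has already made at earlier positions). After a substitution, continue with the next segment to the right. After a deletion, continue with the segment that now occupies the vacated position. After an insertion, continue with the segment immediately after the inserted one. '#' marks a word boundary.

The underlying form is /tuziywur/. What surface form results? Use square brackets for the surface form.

[tzywar]

A Syncope: [tuziywur] → [tzywr]
B Cluster Epenthesis: [tzywr] → [tzywar]
C Final Vowel Raising: no change — [tzywar]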